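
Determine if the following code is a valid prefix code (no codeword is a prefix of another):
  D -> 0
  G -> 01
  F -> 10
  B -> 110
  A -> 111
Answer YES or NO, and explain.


Checking each pair (does one codeword prefix another?):
  D='0' vs G='01': prefix -- VIOLATION

NO -- this is NOT a valid prefix code. D (0) is a prefix of G (01).


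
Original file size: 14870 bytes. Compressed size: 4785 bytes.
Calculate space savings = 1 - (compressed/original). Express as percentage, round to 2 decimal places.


ratio = compressed/original = 4785/14870 = 0.321789
savings = 1 - ratio = 1 - 0.321789 = 0.678211
as a percentage: 0.678211 * 100 = 67.82%

Space savings = 1 - 4785/14870 = 67.82%


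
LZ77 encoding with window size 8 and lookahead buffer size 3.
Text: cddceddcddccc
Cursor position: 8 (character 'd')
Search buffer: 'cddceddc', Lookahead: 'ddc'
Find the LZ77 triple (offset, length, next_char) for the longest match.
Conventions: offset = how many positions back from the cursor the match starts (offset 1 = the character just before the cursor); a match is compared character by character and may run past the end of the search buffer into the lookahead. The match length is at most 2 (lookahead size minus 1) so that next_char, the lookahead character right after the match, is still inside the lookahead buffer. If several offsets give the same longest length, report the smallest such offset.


Try each offset into the search buffer:
  offset=1 (pos 7, char 'c'): match length 0
  offset=2 (pos 6, char 'd'): match length 1
  offset=3 (pos 5, char 'd'): match length 2
  offset=4 (pos 4, char 'e'): match length 0
  offset=5 (pos 3, char 'c'): match length 0
  offset=6 (pos 2, char 'd'): match length 1
  offset=7 (pos 1, char 'd'): match length 2
  offset=8 (pos 0, char 'c'): match length 0
Longest match has length 2, found at offsets 3, 7; take the smallest, offset 3.
next_char = character at position 8 + 2 = 10 -> 'c'

Best match: offset=3, length=2 (matching 'dd' starting at position 5)
LZ77 triple: (3, 2, 'c')


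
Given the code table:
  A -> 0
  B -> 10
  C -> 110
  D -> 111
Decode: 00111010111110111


Decoding:
0 -> A
0 -> A
111 -> D
0 -> A
10 -> B
111 -> D
110 -> C
111 -> D


Result: AADABDCD


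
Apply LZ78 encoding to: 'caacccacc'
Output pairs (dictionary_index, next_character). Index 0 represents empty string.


LZ78 encoding steps:
Dictionary: {0: ''}
Step 1: w='' (idx 0), next='c' -> output (0, 'c'), add 'c' as idx 1
Step 2: w='' (idx 0), next='a' -> output (0, 'a'), add 'a' as idx 2
Step 3: w='a' (idx 2), next='c' -> output (2, 'c'), add 'ac' as idx 3
Step 4: w='c' (idx 1), next='c' -> output (1, 'c'), add 'cc' as idx 4
Step 5: w='ac' (idx 3), next='c' -> output (3, 'c'), add 'acc' as idx 5


Encoded: [(0, 'c'), (0, 'a'), (2, 'c'), (1, 'c'), (3, 'c')]


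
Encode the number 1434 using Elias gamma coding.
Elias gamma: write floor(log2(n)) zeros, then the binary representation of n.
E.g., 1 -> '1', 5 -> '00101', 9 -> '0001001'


num_bits = floor(log2(1434)) + 1 = 11
leading_zeros = num_bits - 1 = 10
binary(1434) = 10110011010

Elias gamma(1434) = '0000000000' + '10110011010' = 000000000010110011010 (21 bits)


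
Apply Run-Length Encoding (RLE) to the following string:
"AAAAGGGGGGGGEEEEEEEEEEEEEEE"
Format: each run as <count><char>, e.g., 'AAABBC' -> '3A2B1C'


Scanning runs left to right:
  i=0: run of 'A' x 4 -> '4A'
  i=4: run of 'G' x 8 -> '8G'
  i=12: run of 'E' x 15 -> '15E'

RLE = 4A8G15E


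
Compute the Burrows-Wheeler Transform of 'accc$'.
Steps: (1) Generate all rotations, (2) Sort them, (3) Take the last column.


Rotations (sorted):
  0: $accc -> last char: c
  1: accc$ -> last char: $
  2: c$acc -> last char: c
  3: cc$ac -> last char: c
  4: ccc$a -> last char: a


BWT = c$cca


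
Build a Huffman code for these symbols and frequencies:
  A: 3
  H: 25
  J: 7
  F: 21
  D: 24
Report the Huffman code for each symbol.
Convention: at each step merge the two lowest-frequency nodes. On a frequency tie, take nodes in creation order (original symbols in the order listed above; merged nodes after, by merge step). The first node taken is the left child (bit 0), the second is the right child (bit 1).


Huffman tree construction:
Step 1: Merge A(3) + J(7) = 10
Step 2: Merge (A+J)(10) + F(21) = 31
Step 3: Merge D(24) + H(25) = 49
Step 4: Merge ((A+J)+F)(31) + (D+H)(49) = 80
Read each symbol's code off the tree from the root (left child = 0, right child = 1).

Codes:
  A: 000 (length 3)
  H: 11 (length 2)
  J: 001 (length 3)
  F: 01 (length 2)
  D: 10 (length 2)
Average code length: 170/80 = 2.1250 bits/symbol


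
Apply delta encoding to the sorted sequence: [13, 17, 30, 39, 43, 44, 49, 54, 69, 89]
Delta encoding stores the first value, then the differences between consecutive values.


First value: 13
Deltas:
  17 - 13 = 4
  30 - 17 = 13
  39 - 30 = 9
  43 - 39 = 4
  44 - 43 = 1
  49 - 44 = 5
  54 - 49 = 5
  69 - 54 = 15
  89 - 69 = 20


Delta encoded: [13, 4, 13, 9, 4, 1, 5, 5, 15, 20]


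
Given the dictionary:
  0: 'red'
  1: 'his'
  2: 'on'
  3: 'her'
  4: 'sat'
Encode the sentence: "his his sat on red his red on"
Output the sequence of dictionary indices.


Look up each word in the dictionary:
  'his' -> 1
  'his' -> 1
  'sat' -> 4
  'on' -> 2
  'red' -> 0
  'his' -> 1
  'red' -> 0
  'on' -> 2

Encoded: [1, 1, 4, 2, 0, 1, 0, 2]


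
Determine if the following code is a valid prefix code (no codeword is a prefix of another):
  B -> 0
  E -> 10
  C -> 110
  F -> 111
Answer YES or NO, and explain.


Checking each pair (does one codeword prefix another?):
  B='0' vs E='10': no prefix
  B='0' vs C='110': no prefix
  B='0' vs F='111': no prefix
  E='10' vs B='0': no prefix
  E='10' vs C='110': no prefix
  E='10' vs F='111': no prefix
  C='110' vs B='0': no prefix
  C='110' vs E='10': no prefix
  C='110' vs F='111': no prefix
  F='111' vs B='0': no prefix
  F='111' vs E='10': no prefix
  F='111' vs C='110': no prefix
No violation found over all pairs.

YES -- this is a valid prefix code. No codeword is a prefix of any other codeword.


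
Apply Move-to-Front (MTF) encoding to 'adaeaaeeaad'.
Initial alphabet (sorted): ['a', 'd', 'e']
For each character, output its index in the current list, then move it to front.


MTF encoding:
'a': index 0 in ['a', 'd', 'e'] -> ['a', 'd', 'e']
'd': index 1 in ['a', 'd', 'e'] -> ['d', 'a', 'e']
'a': index 1 in ['d', 'a', 'e'] -> ['a', 'd', 'e']
'e': index 2 in ['a', 'd', 'e'] -> ['e', 'a', 'd']
'a': index 1 in ['e', 'a', 'd'] -> ['a', 'e', 'd']
'a': index 0 in ['a', 'e', 'd'] -> ['a', 'e', 'd']
'e': index 1 in ['a', 'e', 'd'] -> ['e', 'a', 'd']
'e': index 0 in ['e', 'a', 'd'] -> ['e', 'a', 'd']
'a': index 1 in ['e', 'a', 'd'] -> ['a', 'e', 'd']
'a': index 0 in ['a', 'e', 'd'] -> ['a', 'e', 'd']
'd': index 2 in ['a', 'e', 'd'] -> ['d', 'a', 'e']


Output: [0, 1, 1, 2, 1, 0, 1, 0, 1, 0, 2]


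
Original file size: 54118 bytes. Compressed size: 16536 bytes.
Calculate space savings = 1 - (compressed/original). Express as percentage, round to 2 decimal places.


ratio = compressed/original = 16536/54118 = 0.305555
savings = 1 - ratio = 1 - 0.305555 = 0.694445
as a percentage: 0.694445 * 100 = 69.44%

Space savings = 1 - 16536/54118 = 69.44%


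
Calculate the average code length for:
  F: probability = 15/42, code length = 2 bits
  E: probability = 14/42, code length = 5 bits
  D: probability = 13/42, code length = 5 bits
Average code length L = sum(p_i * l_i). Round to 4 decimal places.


Weighted contributions p_i * l_i:
  F: (15/42) * 2 = 30/42
  E: (14/42) * 5 = 70/42
  D: (13/42) * 5 = 65/42
Sum = (30 + 70 + 65)/42 = 165/42

L = 165/42 = 3.9286 bits/symbol


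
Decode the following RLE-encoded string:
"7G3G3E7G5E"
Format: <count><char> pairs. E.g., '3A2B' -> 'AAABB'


Expanding each <count><char> pair:
  7G -> 'GGGGGGG'
  3G -> 'GGG'
  3E -> 'EEE'
  7G -> 'GGGGGGG'
  5E -> 'EEEEE'

Decoded = GGGGGGGGGGEEEGGGGGGGEEEEE


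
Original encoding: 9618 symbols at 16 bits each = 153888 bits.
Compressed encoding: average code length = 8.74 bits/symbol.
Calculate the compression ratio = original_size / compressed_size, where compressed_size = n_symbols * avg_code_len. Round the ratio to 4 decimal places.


original_size = n_symbols * orig_bits = 9618 * 16 = 153888 bits
compressed_size = n_symbols * avg_code_len = 9618 * 8.74 = 84061.32 bits
ratio = original_size / compressed_size = 153888 / 84061.32 = 1.8307

Compression ratio = 1.8307


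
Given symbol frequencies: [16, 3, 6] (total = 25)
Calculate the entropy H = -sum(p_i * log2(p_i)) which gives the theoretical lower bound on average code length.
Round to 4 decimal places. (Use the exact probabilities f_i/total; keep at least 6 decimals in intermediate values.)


Per-symbol terms -p_i * log2(p_i) with p_i = f_i/25:
  p = 16/25 = 0.640000: log2(p) = -0.643856, -p*log2(p) = 0.412068
  p = 3/25 = 0.120000: log2(p) = -3.058894, -p*log2(p) = 0.367067
  p = 6/25 = 0.240000: log2(p) = -2.058894, -p*log2(p) = 0.494134
H = 0.412068 + 0.367067 + 0.494134 = 1.273269

H = 1.2733 bits/symbol


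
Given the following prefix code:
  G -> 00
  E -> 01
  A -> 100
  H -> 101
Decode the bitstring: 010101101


Decoding step by step:
Bits 01 -> E
Bits 01 -> E
Bits 01 -> E
Bits 101 -> H


Decoded message: EEEH


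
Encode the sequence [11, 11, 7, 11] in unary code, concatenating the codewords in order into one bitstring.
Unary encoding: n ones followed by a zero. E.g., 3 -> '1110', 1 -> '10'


Encode each number as n ones followed by a terminating 0:
  11 -> 111111111110 (12 bits)
  11 -> 111111111110 (12 bits)
  7 -> 11111110 (8 bits)
  11 -> 111111111110 (12 bits)
Total length = 12 + 12 + 8 + 12 = 44 bits.

Unary([11, 11, 7, 11]) = 11111111111011111111111011111110111111111110 (44 bits)


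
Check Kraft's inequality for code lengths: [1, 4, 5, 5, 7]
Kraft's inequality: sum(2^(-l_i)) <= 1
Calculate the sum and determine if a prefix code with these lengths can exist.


Sum = 2^(-1) + 2^(-4) + 2^(-5) + 2^(-5) + 2^(-7)
    = 0.5 + 0.0625 + 0.03125 + 0.03125 + 0.0078125
    = 81/128 = 0.6328125
Since 0.6328125 <= 1, Kraft's inequality IS satisfied.
A prefix code with these lengths CAN exist.

Kraft sum = 0.6328125. Satisfied.


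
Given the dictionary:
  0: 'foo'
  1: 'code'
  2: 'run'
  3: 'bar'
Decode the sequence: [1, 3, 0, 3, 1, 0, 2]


Look up each index in the dictionary:
  1 -> 'code'
  3 -> 'bar'
  0 -> 'foo'
  3 -> 'bar'
  1 -> 'code'
  0 -> 'foo'
  2 -> 'run'

Decoded: "code bar foo bar code foo run"


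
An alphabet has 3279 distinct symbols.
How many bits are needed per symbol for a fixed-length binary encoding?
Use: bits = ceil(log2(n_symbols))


log2(3279) = 11.679
Bracket: 2^11 = 2048 < 3279 <= 2^12 = 4096
So ceil(log2(3279)) = 12

bits = ceil(log2(3279)) = ceil(11.679) = 12 bits


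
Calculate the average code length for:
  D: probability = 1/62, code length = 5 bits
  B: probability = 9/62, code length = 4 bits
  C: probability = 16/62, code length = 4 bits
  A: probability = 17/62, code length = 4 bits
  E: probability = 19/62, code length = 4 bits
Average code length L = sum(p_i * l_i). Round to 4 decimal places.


Weighted contributions p_i * l_i:
  D: (1/62) * 5 = 5/62
  B: (9/62) * 4 = 36/62
  C: (16/62) * 4 = 64/62
  A: (17/62) * 4 = 68/62
  E: (19/62) * 4 = 76/62
Sum = (5 + 36 + 64 + 68 + 76)/62 = 249/62

L = 249/62 = 4.0161 bits/symbol


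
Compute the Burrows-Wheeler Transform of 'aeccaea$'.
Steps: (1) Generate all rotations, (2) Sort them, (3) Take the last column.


Rotations (sorted):
  0: $aeccaea -> last char: a
  1: a$aeccae -> last char: e
  2: aea$aecc -> last char: c
  3: aeccaea$ -> last char: $
  4: caea$aec -> last char: c
  5: ccaea$ae -> last char: e
  6: ea$aecca -> last char: a
  7: eccaea$a -> last char: a


BWT = aec$ceaa


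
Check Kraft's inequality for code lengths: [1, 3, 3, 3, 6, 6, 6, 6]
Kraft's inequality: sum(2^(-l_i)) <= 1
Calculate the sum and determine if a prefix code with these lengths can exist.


Sum = 2^(-1) + 2^(-3) + 2^(-3) + 2^(-3) + 2^(-6) + 2^(-6) + 2^(-6) + 2^(-6)
    = 0.5 + 0.125 + 0.125 + 0.125 + 0.015625 + 0.015625 + 0.015625 + 0.015625
    = 60/64 = 0.9375
Since 0.9375 <= 1, Kraft's inequality IS satisfied.
A prefix code with these lengths CAN exist.

Kraft sum = 0.9375. Satisfied.


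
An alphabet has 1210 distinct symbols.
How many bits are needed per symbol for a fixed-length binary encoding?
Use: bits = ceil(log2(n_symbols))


log2(1210) = 10.2408
Bracket: 2^10 = 1024 < 1210 <= 2^11 = 2048
So ceil(log2(1210)) = 11

bits = ceil(log2(1210)) = ceil(10.2408) = 11 bits


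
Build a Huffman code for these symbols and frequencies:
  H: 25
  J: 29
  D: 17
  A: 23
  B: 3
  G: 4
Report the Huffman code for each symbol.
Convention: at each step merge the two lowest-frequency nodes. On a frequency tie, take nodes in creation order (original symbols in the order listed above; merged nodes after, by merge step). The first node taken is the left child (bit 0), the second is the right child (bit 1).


Huffman tree construction:
Step 1: Merge B(3) + G(4) = 7
Step 2: Merge (B+G)(7) + D(17) = 24
Step 3: Merge A(23) + ((B+G)+D)(24) = 47
Step 4: Merge H(25) + J(29) = 54
Step 5: Merge (A+((B+G)+D))(47) + (H+J)(54) = 101
Read each symbol's code off the tree from the root (left child = 0, right child = 1).

Codes:
  H: 10 (length 2)
  J: 11 (length 2)
  D: 011 (length 3)
  A: 00 (length 2)
  B: 0100 (length 4)
  G: 0101 (length 4)
Average code length: 233/101 = 2.3069 bits/symbol


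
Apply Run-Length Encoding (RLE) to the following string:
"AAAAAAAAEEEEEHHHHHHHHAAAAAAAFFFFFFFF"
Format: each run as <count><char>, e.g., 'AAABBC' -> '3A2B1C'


Scanning runs left to right:
  i=0: run of 'A' x 8 -> '8A'
  i=8: run of 'E' x 5 -> '5E'
  i=13: run of 'H' x 8 -> '8H'
  i=21: run of 'A' x 7 -> '7A'
  i=28: run of 'F' x 8 -> '8F'

RLE = 8A5E8H7A8F


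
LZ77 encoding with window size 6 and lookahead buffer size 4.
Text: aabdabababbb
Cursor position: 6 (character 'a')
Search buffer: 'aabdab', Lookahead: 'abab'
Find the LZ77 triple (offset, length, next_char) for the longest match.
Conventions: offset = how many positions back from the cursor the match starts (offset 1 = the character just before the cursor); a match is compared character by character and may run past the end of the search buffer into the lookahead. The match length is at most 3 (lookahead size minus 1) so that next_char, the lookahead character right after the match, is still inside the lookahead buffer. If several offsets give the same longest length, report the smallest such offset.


Try each offset into the search buffer:
  offset=1 (pos 5, char 'b'): match length 0
  offset=2 (pos 4, char 'a'): match length 3
  offset=3 (pos 3, char 'd'): match length 0
  offset=4 (pos 2, char 'b'): match length 0
  offset=5 (pos 1, char 'a'): match length 2
  offset=6 (pos 0, char 'a'): match length 1
Longest match has length 3 at offset 2.
next_char = character at position 6 + 3 = 9 -> 'b'

Best match: offset=2, length=3 (matching 'aba' starting at position 4)
LZ77 triple: (2, 3, 'b')


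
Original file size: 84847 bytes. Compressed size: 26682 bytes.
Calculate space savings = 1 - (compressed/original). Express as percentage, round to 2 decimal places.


ratio = compressed/original = 26682/84847 = 0.314472
savings = 1 - ratio = 1 - 0.314472 = 0.685528
as a percentage: 0.685528 * 100 = 68.55%

Space savings = 1 - 26682/84847 = 68.55%


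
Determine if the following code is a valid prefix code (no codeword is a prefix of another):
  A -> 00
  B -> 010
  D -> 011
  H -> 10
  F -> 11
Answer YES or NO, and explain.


Checking each pair (does one codeword prefix another?):
  A='00' vs B='010': no prefix
  A='00' vs D='011': no prefix
  A='00' vs H='10': no prefix
  A='00' vs F='11': no prefix
  B='010' vs A='00': no prefix
  B='010' vs D='011': no prefix
  B='010' vs H='10': no prefix
  B='010' vs F='11': no prefix
  D='011' vs A='00': no prefix
  D='011' vs B='010': no prefix
  D='011' vs H='10': no prefix
  D='011' vs F='11': no prefix
  H='10' vs A='00': no prefix
  H='10' vs B='010': no prefix
  H='10' vs D='011': no prefix
  H='10' vs F='11': no prefix
  F='11' vs A='00': no prefix
  F='11' vs B='010': no prefix
  F='11' vs D='011': no prefix
  F='11' vs H='10': no prefix
No violation found over all pairs.

YES -- this is a valid prefix code. No codeword is a prefix of any other codeword.


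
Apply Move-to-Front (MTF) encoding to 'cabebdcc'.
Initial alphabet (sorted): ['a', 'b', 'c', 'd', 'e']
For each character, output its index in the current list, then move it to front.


MTF encoding:
'c': index 2 in ['a', 'b', 'c', 'd', 'e'] -> ['c', 'a', 'b', 'd', 'e']
'a': index 1 in ['c', 'a', 'b', 'd', 'e'] -> ['a', 'c', 'b', 'd', 'e']
'b': index 2 in ['a', 'c', 'b', 'd', 'e'] -> ['b', 'a', 'c', 'd', 'e']
'e': index 4 in ['b', 'a', 'c', 'd', 'e'] -> ['e', 'b', 'a', 'c', 'd']
'b': index 1 in ['e', 'b', 'a', 'c', 'd'] -> ['b', 'e', 'a', 'c', 'd']
'd': index 4 in ['b', 'e', 'a', 'c', 'd'] -> ['d', 'b', 'e', 'a', 'c']
'c': index 4 in ['d', 'b', 'e', 'a', 'c'] -> ['c', 'd', 'b', 'e', 'a']
'c': index 0 in ['c', 'd', 'b', 'e', 'a'] -> ['c', 'd', 'b', 'e', 'a']


Output: [2, 1, 2, 4, 1, 4, 4, 0]


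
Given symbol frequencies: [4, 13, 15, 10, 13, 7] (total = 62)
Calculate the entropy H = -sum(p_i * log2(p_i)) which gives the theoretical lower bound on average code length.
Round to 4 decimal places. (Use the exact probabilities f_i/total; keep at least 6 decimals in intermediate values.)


Per-symbol terms -p_i * log2(p_i) with p_i = f_i/62:
  p = 4/62 = 0.064516: log2(p) = -3.954196, -p*log2(p) = 0.255109
  p = 13/62 = 0.209677: log2(p) = -2.253757, -p*log2(p) = 0.472562
  p = 15/62 = 0.241935: log2(p) = -2.047306, -p*log2(p) = 0.495316
  p = 10/62 = 0.161290: log2(p) = -2.632268, -p*log2(p) = 0.424559
  p = 13/62 = 0.209677: log2(p) = -2.253757, -p*log2(p) = 0.472562
  p = 7/62 = 0.112903: log2(p) = -3.146841, -p*log2(p) = 0.355289
H = 0.255109 + 0.472562 + 0.495316 + 0.424559 + 0.472562 + 0.355289 = 2.475397

H = 2.4754 bits/symbol


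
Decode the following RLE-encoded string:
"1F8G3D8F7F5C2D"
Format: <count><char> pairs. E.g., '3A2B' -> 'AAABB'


Expanding each <count><char> pair:
  1F -> 'F'
  8G -> 'GGGGGGGG'
  3D -> 'DDD'
  8F -> 'FFFFFFFF'
  7F -> 'FFFFFFF'
  5C -> 'CCCCC'
  2D -> 'DD'

Decoded = FGGGGGGGGDDDFFFFFFFFFFFFFFFCCCCCDD


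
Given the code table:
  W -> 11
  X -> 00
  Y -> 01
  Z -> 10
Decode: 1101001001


Decoding:
11 -> W
01 -> Y
00 -> X
10 -> Z
01 -> Y


Result: WYXZY


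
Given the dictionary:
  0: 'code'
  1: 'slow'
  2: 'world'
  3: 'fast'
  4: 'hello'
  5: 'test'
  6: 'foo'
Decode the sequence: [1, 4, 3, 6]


Look up each index in the dictionary:
  1 -> 'slow'
  4 -> 'hello'
  3 -> 'fast'
  6 -> 'foo'

Decoded: "slow hello fast foo"


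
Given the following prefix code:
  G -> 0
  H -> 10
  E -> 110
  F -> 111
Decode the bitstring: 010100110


Decoding step by step:
Bits 0 -> G
Bits 10 -> H
Bits 10 -> H
Bits 0 -> G
Bits 110 -> E


Decoded message: GHHGE


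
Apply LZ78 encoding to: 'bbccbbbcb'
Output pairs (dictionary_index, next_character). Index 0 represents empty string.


LZ78 encoding steps:
Dictionary: {0: ''}
Step 1: w='' (idx 0), next='b' -> output (0, 'b'), add 'b' as idx 1
Step 2: w='b' (idx 1), next='c' -> output (1, 'c'), add 'bc' as idx 2
Step 3: w='' (idx 0), next='c' -> output (0, 'c'), add 'c' as idx 3
Step 4: w='b' (idx 1), next='b' -> output (1, 'b'), add 'bb' as idx 4
Step 5: w='bc' (idx 2), next='b' -> output (2, 'b'), add 'bcb' as idx 5


Encoded: [(0, 'b'), (1, 'c'), (0, 'c'), (1, 'b'), (2, 'b')]


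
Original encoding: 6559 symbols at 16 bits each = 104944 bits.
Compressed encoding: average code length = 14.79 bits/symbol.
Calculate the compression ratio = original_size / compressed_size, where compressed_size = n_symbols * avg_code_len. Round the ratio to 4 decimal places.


original_size = n_symbols * orig_bits = 6559 * 16 = 104944 bits
compressed_size = n_symbols * avg_code_len = 6559 * 14.79 = 97007.61 bits
ratio = original_size / compressed_size = 104944 / 97007.61 = 1.0818

Compression ratio = 1.0818


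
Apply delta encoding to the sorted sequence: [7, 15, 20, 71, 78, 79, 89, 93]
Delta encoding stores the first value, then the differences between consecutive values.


First value: 7
Deltas:
  15 - 7 = 8
  20 - 15 = 5
  71 - 20 = 51
  78 - 71 = 7
  79 - 78 = 1
  89 - 79 = 10
  93 - 89 = 4


Delta encoded: [7, 8, 5, 51, 7, 1, 10, 4]


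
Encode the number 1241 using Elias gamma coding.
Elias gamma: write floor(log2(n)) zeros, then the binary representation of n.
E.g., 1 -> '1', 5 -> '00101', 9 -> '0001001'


num_bits = floor(log2(1241)) + 1 = 11
leading_zeros = num_bits - 1 = 10
binary(1241) = 10011011001

Elias gamma(1241) = '0000000000' + '10011011001' = 000000000010011011001 (21 bits)


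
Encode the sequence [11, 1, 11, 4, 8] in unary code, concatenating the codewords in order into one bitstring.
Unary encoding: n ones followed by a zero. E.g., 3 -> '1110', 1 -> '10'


Encode each number as n ones followed by a terminating 0:
  11 -> 111111111110 (12 bits)
  1 -> 10 (2 bits)
  11 -> 111111111110 (12 bits)
  4 -> 11110 (5 bits)
  8 -> 111111110 (9 bits)
Total length = 12 + 2 + 12 + 5 + 9 = 40 bits.

Unary([11, 1, 11, 4, 8]) = 1111111111101011111111111011110111111110 (40 bits)


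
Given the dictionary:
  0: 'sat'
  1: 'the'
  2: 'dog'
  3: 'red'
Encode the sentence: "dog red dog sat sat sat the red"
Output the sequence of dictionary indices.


Look up each word in the dictionary:
  'dog' -> 2
  'red' -> 3
  'dog' -> 2
  'sat' -> 0
  'sat' -> 0
  'sat' -> 0
  'the' -> 1
  'red' -> 3

Encoded: [2, 3, 2, 0, 0, 0, 1, 3]


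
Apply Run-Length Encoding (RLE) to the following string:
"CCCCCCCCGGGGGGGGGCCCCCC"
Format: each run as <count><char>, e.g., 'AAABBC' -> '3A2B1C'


Scanning runs left to right:
  i=0: run of 'C' x 8 -> '8C'
  i=8: run of 'G' x 9 -> '9G'
  i=17: run of 'C' x 6 -> '6C'

RLE = 8C9G6C


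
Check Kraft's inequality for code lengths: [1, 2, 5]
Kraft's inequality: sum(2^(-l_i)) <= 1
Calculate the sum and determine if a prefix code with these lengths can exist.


Sum = 2^(-1) + 2^(-2) + 2^(-5)
    = 0.5 + 0.25 + 0.03125
    = 25/32 = 0.78125
Since 0.78125 <= 1, Kraft's inequality IS satisfied.
A prefix code with these lengths CAN exist.

Kraft sum = 0.78125. Satisfied.


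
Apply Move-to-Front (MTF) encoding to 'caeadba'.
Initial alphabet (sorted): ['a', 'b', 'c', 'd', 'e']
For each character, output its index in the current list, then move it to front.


MTF encoding:
'c': index 2 in ['a', 'b', 'c', 'd', 'e'] -> ['c', 'a', 'b', 'd', 'e']
'a': index 1 in ['c', 'a', 'b', 'd', 'e'] -> ['a', 'c', 'b', 'd', 'e']
'e': index 4 in ['a', 'c', 'b', 'd', 'e'] -> ['e', 'a', 'c', 'b', 'd']
'a': index 1 in ['e', 'a', 'c', 'b', 'd'] -> ['a', 'e', 'c', 'b', 'd']
'd': index 4 in ['a', 'e', 'c', 'b', 'd'] -> ['d', 'a', 'e', 'c', 'b']
'b': index 4 in ['d', 'a', 'e', 'c', 'b'] -> ['b', 'd', 'a', 'e', 'c']
'a': index 2 in ['b', 'd', 'a', 'e', 'c'] -> ['a', 'b', 'd', 'e', 'c']


Output: [2, 1, 4, 1, 4, 4, 2]


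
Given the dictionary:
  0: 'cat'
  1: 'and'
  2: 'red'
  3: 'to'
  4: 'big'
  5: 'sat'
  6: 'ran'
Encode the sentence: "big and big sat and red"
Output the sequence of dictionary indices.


Look up each word in the dictionary:
  'big' -> 4
  'and' -> 1
  'big' -> 4
  'sat' -> 5
  'and' -> 1
  'red' -> 2

Encoded: [4, 1, 4, 5, 1, 2]


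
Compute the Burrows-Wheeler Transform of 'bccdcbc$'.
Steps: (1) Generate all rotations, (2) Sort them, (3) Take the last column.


Rotations (sorted):
  0: $bccdcbc -> last char: c
  1: bc$bccdc -> last char: c
  2: bccdcbc$ -> last char: $
  3: c$bccdcb -> last char: b
  4: cbc$bccd -> last char: d
  5: ccdcbc$b -> last char: b
  6: cdcbc$bc -> last char: c
  7: dcbc$bcc -> last char: c


BWT = cc$bdbcc


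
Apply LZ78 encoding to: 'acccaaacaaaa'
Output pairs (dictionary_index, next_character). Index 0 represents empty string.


LZ78 encoding steps:
Dictionary: {0: ''}
Step 1: w='' (idx 0), next='a' -> output (0, 'a'), add 'a' as idx 1
Step 2: w='' (idx 0), next='c' -> output (0, 'c'), add 'c' as idx 2
Step 3: w='c' (idx 2), next='c' -> output (2, 'c'), add 'cc' as idx 3
Step 4: w='a' (idx 1), next='a' -> output (1, 'a'), add 'aa' as idx 4
Step 5: w='a' (idx 1), next='c' -> output (1, 'c'), add 'ac' as idx 5
Step 6: w='aa' (idx 4), next='a' -> output (4, 'a'), add 'aaa' as idx 6
Step 7: w='a' (idx 1), end of input -> output (1, '')


Encoded: [(0, 'a'), (0, 'c'), (2, 'c'), (1, 'a'), (1, 'c'), (4, 'a'), (1, '')]


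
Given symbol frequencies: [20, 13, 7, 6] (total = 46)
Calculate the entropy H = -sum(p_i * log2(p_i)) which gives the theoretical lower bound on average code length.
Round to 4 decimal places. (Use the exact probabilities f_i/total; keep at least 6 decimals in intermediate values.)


Per-symbol terms -p_i * log2(p_i) with p_i = f_i/46:
  p = 20/46 = 0.434783: log2(p) = -1.201634, -p*log2(p) = 0.522450
  p = 13/46 = 0.282609: log2(p) = -1.823122, -p*log2(p) = 0.515230
  p = 7/46 = 0.152174: log2(p) = -2.716207, -p*log2(p) = 0.413336
  p = 6/46 = 0.130435: log2(p) = -2.938599, -p*log2(p) = 0.383296
H = 0.522450 + 0.515230 + 0.413336 + 0.383296 = 1.834312

H = 1.8343 bits/symbol


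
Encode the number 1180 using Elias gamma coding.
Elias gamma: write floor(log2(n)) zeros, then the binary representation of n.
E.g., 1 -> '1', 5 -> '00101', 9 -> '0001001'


num_bits = floor(log2(1180)) + 1 = 11
leading_zeros = num_bits - 1 = 10
binary(1180) = 10010011100

Elias gamma(1180) = '0000000000' + '10010011100' = 000000000010010011100 (21 bits)


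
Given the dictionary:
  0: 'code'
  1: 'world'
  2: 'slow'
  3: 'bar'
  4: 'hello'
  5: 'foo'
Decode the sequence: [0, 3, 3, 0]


Look up each index in the dictionary:
  0 -> 'code'
  3 -> 'bar'
  3 -> 'bar'
  0 -> 'code'

Decoded: "code bar bar code"


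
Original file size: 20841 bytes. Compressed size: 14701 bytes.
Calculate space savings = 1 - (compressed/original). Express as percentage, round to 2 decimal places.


ratio = compressed/original = 14701/20841 = 0.705388
savings = 1 - ratio = 1 - 0.705388 = 0.294612
as a percentage: 0.294612 * 100 = 29.46%

Space savings = 1 - 14701/20841 = 29.46%


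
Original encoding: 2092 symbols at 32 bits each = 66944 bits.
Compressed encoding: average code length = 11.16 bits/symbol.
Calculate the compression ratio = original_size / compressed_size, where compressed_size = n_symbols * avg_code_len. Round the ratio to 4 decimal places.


original_size = n_symbols * orig_bits = 2092 * 32 = 66944 bits
compressed_size = n_symbols * avg_code_len = 2092 * 11.16 = 23346.72 bits
ratio = original_size / compressed_size = 66944 / 23346.72 = 2.8674

Compression ratio = 2.8674


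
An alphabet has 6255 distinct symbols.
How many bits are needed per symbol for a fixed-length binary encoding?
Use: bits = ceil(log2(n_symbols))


log2(6255) = 12.6108
Bracket: 2^12 = 4096 < 6255 <= 2^13 = 8192
So ceil(log2(6255)) = 13

bits = ceil(log2(6255)) = ceil(12.6108) = 13 bits


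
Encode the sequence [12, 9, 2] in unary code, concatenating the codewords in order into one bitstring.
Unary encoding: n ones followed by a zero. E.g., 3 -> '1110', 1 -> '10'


Encode each number as n ones followed by a terminating 0:
  12 -> 1111111111110 (13 bits)
  9 -> 1111111110 (10 bits)
  2 -> 110 (3 bits)
Total length = 13 + 10 + 3 = 26 bits.

Unary([12, 9, 2]) = 11111111111101111111110110 (26 bits)


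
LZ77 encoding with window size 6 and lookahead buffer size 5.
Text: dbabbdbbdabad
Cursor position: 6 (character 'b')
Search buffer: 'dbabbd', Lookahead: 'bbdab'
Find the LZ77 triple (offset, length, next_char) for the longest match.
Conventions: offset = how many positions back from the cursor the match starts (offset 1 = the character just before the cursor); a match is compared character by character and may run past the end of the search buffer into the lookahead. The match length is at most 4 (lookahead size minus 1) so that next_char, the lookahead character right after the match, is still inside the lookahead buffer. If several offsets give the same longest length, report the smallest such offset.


Try each offset into the search buffer:
  offset=1 (pos 5, char 'd'): match length 0
  offset=2 (pos 4, char 'b'): match length 1
  offset=3 (pos 3, char 'b'): match length 3
  offset=4 (pos 2, char 'a'): match length 0
  offset=5 (pos 1, char 'b'): match length 1
  offset=6 (pos 0, char 'd'): match length 0
Longest match has length 3 at offset 3.
next_char = character at position 6 + 3 = 9 -> 'a'

Best match: offset=3, length=3 (matching 'bbd' starting at position 3)
LZ77 triple: (3, 3, 'a')


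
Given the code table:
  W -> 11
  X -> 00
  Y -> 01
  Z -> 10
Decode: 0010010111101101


Decoding:
00 -> X
10 -> Z
01 -> Y
01 -> Y
11 -> W
10 -> Z
11 -> W
01 -> Y


Result: XZYYWZWY


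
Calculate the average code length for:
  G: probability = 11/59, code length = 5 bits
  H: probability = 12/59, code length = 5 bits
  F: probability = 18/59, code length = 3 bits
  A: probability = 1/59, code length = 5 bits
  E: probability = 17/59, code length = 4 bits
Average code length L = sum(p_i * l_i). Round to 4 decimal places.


Weighted contributions p_i * l_i:
  G: (11/59) * 5 = 55/59
  H: (12/59) * 5 = 60/59
  F: (18/59) * 3 = 54/59
  A: (1/59) * 5 = 5/59
  E: (17/59) * 4 = 68/59
Sum = (55 + 60 + 54 + 5 + 68)/59 = 242/59

L = 242/59 = 4.1017 bits/symbol


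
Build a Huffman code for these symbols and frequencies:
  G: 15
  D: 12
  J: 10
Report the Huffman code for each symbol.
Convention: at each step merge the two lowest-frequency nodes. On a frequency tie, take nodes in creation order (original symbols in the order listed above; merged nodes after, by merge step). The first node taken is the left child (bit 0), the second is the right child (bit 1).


Huffman tree construction:
Step 1: Merge J(10) + D(12) = 22
Step 2: Merge G(15) + (J+D)(22) = 37
Read each symbol's code off the tree from the root (left child = 0, right child = 1).

Codes:
  G: 0 (length 1)
  D: 11 (length 2)
  J: 10 (length 2)
Average code length: 59/37 = 1.5946 bits/symbol


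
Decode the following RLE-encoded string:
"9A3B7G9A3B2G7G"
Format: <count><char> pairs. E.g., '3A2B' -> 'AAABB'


Expanding each <count><char> pair:
  9A -> 'AAAAAAAAA'
  3B -> 'BBB'
  7G -> 'GGGGGGG'
  9A -> 'AAAAAAAAA'
  3B -> 'BBB'
  2G -> 'GG'
  7G -> 'GGGGGGG'

Decoded = AAAAAAAAABBBGGGGGGGAAAAAAAAABBBGGGGGGGGG


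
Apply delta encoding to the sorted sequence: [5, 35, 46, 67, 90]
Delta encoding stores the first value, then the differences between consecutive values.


First value: 5
Deltas:
  35 - 5 = 30
  46 - 35 = 11
  67 - 46 = 21
  90 - 67 = 23


Delta encoded: [5, 30, 11, 21, 23]


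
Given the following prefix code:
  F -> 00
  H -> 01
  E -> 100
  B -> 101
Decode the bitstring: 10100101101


Decoding step by step:
Bits 101 -> B
Bits 00 -> F
Bits 101 -> B
Bits 101 -> B


Decoded message: BFBB


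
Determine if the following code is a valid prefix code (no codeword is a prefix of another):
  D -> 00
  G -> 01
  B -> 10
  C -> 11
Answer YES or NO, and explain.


Checking each pair (does one codeword prefix another?):
  D='00' vs G='01': no prefix
  D='00' vs B='10': no prefix
  D='00' vs C='11': no prefix
  G='01' vs D='00': no prefix
  G='01' vs B='10': no prefix
  G='01' vs C='11': no prefix
  B='10' vs D='00': no prefix
  B='10' vs G='01': no prefix
  B='10' vs C='11': no prefix
  C='11' vs D='00': no prefix
  C='11' vs G='01': no prefix
  C='11' vs B='10': no prefix
No violation found over all pairs.

YES -- this is a valid prefix code. No codeword is a prefix of any other codeword.


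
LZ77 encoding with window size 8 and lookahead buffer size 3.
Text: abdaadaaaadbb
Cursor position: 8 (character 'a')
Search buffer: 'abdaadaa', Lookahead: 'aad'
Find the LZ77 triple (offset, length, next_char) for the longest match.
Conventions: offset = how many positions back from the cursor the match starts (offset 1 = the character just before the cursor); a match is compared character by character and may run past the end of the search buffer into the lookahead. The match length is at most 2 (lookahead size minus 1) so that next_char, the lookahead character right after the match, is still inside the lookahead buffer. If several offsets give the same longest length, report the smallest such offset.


Try each offset into the search buffer:
  offset=1 (pos 7, char 'a'): match length 2
  offset=2 (pos 6, char 'a'): match length 2
  offset=3 (pos 5, char 'd'): match length 0
  offset=4 (pos 4, char 'a'): match length 1
  offset=5 (pos 3, char 'a'): match length 2
  offset=6 (pos 2, char 'd'): match length 0
  offset=7 (pos 1, char 'b'): match length 0
  offset=8 (pos 0, char 'a'): match length 1
Longest match has length 2, found at offsets 1, 2, 5; take the smallest, offset 1.
next_char = character at position 8 + 2 = 10 -> 'd'

Best match: offset=1, length=2 (matching 'aa' starting at position 7)
LZ77 triple: (1, 2, 'd')


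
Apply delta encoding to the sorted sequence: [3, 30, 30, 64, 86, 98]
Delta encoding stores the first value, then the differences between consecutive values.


First value: 3
Deltas:
  30 - 3 = 27
  30 - 30 = 0
  64 - 30 = 34
  86 - 64 = 22
  98 - 86 = 12


Delta encoded: [3, 27, 0, 34, 22, 12]


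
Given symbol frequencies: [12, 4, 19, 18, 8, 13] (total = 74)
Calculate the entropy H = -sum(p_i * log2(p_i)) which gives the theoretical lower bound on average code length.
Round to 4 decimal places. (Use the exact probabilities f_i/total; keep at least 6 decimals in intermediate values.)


Per-symbol terms -p_i * log2(p_i) with p_i = f_i/74:
  p = 12/74 = 0.162162: log2(p) = -2.624491, -p*log2(p) = 0.425593
  p = 4/74 = 0.054054: log2(p) = -4.209453, -p*log2(p) = 0.227538
  p = 19/74 = 0.256757: log2(p) = -1.961526, -p*log2(p) = 0.503635
  p = 18/74 = 0.243243: log2(p) = -2.039528, -p*log2(p) = 0.496101
  p = 8/74 = 0.108108: log2(p) = -3.209453, -p*log2(p) = 0.346968
  p = 13/74 = 0.175676: log2(p) = -2.509014, -p*log2(p) = 0.440773
H = 0.425593 + 0.227538 + 0.503635 + 0.496101 + 0.346968 + 0.440773 = 2.440608

H = 2.4406 bits/symbol


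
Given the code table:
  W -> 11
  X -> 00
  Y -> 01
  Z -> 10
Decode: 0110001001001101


Decoding:
01 -> Y
10 -> Z
00 -> X
10 -> Z
01 -> Y
00 -> X
11 -> W
01 -> Y


Result: YZXZYXWY


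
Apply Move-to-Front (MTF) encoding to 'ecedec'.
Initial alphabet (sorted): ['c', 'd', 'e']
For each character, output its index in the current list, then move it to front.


MTF encoding:
'e': index 2 in ['c', 'd', 'e'] -> ['e', 'c', 'd']
'c': index 1 in ['e', 'c', 'd'] -> ['c', 'e', 'd']
'e': index 1 in ['c', 'e', 'd'] -> ['e', 'c', 'd']
'd': index 2 in ['e', 'c', 'd'] -> ['d', 'e', 'c']
'e': index 1 in ['d', 'e', 'c'] -> ['e', 'd', 'c']
'c': index 2 in ['e', 'd', 'c'] -> ['c', 'e', 'd']


Output: [2, 1, 1, 2, 1, 2]


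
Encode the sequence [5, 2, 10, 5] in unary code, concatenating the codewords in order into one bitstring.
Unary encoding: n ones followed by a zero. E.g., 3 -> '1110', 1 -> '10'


Encode each number as n ones followed by a terminating 0:
  5 -> 111110 (6 bits)
  2 -> 110 (3 bits)
  10 -> 11111111110 (11 bits)
  5 -> 111110 (6 bits)
Total length = 6 + 3 + 11 + 6 = 26 bits.

Unary([5, 2, 10, 5]) = 11111011011111111110111110 (26 bits)


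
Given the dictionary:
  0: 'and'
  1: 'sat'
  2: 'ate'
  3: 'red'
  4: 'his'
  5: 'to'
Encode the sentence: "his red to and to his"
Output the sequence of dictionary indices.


Look up each word in the dictionary:
  'his' -> 4
  'red' -> 3
  'to' -> 5
  'and' -> 0
  'to' -> 5
  'his' -> 4

Encoded: [4, 3, 5, 0, 5, 4]


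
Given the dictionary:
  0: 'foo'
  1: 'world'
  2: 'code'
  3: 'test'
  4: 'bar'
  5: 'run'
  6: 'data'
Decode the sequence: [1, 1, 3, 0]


Look up each index in the dictionary:
  1 -> 'world'
  1 -> 'world'
  3 -> 'test'
  0 -> 'foo'

Decoded: "world world test foo"


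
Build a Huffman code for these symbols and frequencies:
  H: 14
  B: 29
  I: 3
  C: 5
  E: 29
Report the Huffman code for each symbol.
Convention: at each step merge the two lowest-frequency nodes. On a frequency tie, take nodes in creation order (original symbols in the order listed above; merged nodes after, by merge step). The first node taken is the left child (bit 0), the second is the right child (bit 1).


Huffman tree construction:
Step 1: Merge I(3) + C(5) = 8
Step 2: Merge (I+C)(8) + H(14) = 22
Step 3: Merge ((I+C)+H)(22) + B(29) = 51
Step 4: Merge E(29) + (((I+C)+H)+B)(51) = 80
Read each symbol's code off the tree from the root (left child = 0, right child = 1).

Codes:
  H: 101 (length 3)
  B: 11 (length 2)
  I: 1000 (length 4)
  C: 1001 (length 4)
  E: 0 (length 1)
Average code length: 161/80 = 2.0125 bits/symbol


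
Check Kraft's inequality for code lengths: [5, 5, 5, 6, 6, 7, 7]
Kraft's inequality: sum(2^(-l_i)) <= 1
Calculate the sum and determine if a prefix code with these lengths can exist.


Sum = 2^(-5) + 2^(-5) + 2^(-5) + 2^(-6) + 2^(-6) + 2^(-7) + 2^(-7)
    = 0.03125 + 0.03125 + 0.03125 + 0.015625 + 0.015625 + 0.0078125 + 0.0078125
    = 18/128 = 0.140625
Since 0.140625 <= 1, Kraft's inequality IS satisfied.
A prefix code with these lengths CAN exist.

Kraft sum = 0.140625. Satisfied.


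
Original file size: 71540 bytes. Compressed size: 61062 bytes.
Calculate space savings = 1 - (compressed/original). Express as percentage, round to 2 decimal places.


ratio = compressed/original = 61062/71540 = 0.853536
savings = 1 - ratio = 1 - 0.853536 = 0.146464
as a percentage: 0.146464 * 100 = 14.65%

Space savings = 1 - 61062/71540 = 14.65%


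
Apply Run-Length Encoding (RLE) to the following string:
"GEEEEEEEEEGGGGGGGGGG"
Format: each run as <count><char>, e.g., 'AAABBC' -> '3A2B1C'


Scanning runs left to right:
  i=0: run of 'G' x 1 -> '1G'
  i=1: run of 'E' x 9 -> '9E'
  i=10: run of 'G' x 10 -> '10G'

RLE = 1G9E10G


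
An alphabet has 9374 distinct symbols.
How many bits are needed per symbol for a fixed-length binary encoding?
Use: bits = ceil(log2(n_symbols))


log2(9374) = 13.1944
Bracket: 2^13 = 8192 < 9374 <= 2^14 = 16384
So ceil(log2(9374)) = 14

bits = ceil(log2(9374)) = ceil(13.1944) = 14 bits


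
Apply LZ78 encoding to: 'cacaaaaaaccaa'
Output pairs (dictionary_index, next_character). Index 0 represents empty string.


LZ78 encoding steps:
Dictionary: {0: ''}
Step 1: w='' (idx 0), next='c' -> output (0, 'c'), add 'c' as idx 1
Step 2: w='' (idx 0), next='a' -> output (0, 'a'), add 'a' as idx 2
Step 3: w='c' (idx 1), next='a' -> output (1, 'a'), add 'ca' as idx 3
Step 4: w='a' (idx 2), next='a' -> output (2, 'a'), add 'aa' as idx 4
Step 5: w='aa' (idx 4), next='a' -> output (4, 'a'), add 'aaa' as idx 5
Step 6: w='c' (idx 1), next='c' -> output (1, 'c'), add 'cc' as idx 6
Step 7: w='aa' (idx 4), end of input -> output (4, '')


Encoded: [(0, 'c'), (0, 'a'), (1, 'a'), (2, 'a'), (4, 'a'), (1, 'c'), (4, '')]


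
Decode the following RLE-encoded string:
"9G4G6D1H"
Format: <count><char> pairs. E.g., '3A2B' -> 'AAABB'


Expanding each <count><char> pair:
  9G -> 'GGGGGGGGG'
  4G -> 'GGGG'
  6D -> 'DDDDDD'
  1H -> 'H'

Decoded = GGGGGGGGGGGGGDDDDDDH


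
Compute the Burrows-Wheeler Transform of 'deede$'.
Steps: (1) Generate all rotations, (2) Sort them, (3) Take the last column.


Rotations (sorted):
  0: $deede -> last char: e
  1: de$dee -> last char: e
  2: deede$ -> last char: $
  3: e$deed -> last char: d
  4: ede$de -> last char: e
  5: eede$d -> last char: d


BWT = ee$ded


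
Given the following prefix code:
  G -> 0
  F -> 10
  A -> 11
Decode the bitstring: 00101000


Decoding step by step:
Bits 0 -> G
Bits 0 -> G
Bits 10 -> F
Bits 10 -> F
Bits 0 -> G
Bits 0 -> G


Decoded message: GGFFGG


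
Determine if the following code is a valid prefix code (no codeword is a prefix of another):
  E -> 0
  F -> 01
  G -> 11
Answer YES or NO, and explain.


Checking each pair (does one codeword prefix another?):
  E='0' vs F='01': prefix -- VIOLATION

NO -- this is NOT a valid prefix code. E (0) is a prefix of F (01).
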